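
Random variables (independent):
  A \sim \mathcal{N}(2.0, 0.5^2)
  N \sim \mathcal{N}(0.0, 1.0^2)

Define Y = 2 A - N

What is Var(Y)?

For independent RVs: Var(aX + bY) = a²Var(X) + b²Var(Y)
Var(A) = 0.25
Var(N) = 1
Var(Y) = 2²*0.25 + (-1)²*1
= 4*0.25 + 1*1 = 2

2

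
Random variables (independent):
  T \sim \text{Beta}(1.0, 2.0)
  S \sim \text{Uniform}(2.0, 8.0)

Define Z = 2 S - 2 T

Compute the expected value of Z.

E[Z] = -2*E[T] + 2*E[S]
E[T] = 0.33333333
E[S] = 5
E[Z] = -2*0.33333333 + 2*5 = 9.3333333

9.3333333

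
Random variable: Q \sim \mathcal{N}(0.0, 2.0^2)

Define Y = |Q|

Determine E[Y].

For X ~ N(0, 2.0²), E[|X|] = sigma * sqrt(2/pi)
= 2.0 * sqrt(2/pi) = 1.5957691

1.5957691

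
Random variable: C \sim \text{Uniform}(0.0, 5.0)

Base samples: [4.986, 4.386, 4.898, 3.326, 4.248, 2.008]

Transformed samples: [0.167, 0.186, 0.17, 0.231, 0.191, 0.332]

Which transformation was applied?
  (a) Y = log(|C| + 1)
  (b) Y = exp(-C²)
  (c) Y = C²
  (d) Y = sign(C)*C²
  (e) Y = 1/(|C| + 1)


Checking option (e) Y = 1/(|C| + 1):
  C = 4.986 -> Y = 0.167 ✓
  C = 4.386 -> Y = 0.186 ✓
  C = 4.898 -> Y = 0.17 ✓
All samples match this transformation.

(e) 1/(|C| + 1)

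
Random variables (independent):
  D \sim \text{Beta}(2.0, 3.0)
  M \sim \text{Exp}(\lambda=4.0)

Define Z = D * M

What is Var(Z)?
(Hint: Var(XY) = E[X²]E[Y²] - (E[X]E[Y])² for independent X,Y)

Var(XY) = E[X²]E[Y²] - (E[X]E[Y])²
E[D] = 0.4, Var(D) = 0.04
E[M] = 0.25, Var(M) = 0.0625
E[D²] = 0.04 + 0.4² = 0.2
E[M²] = 0.0625 + 0.25² = 0.125
Var(Z) = 0.2*0.125 - (0.4*0.25)²
= 0.025 - 0.01 = 0.015

0.015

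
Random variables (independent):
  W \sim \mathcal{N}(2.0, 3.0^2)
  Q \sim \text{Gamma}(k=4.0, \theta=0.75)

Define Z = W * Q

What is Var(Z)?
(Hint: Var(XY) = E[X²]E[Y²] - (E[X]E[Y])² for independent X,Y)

Var(XY) = E[X²]E[Y²] - (E[X]E[Y])²
E[W] = 2, Var(W) = 9
E[Q] = 3, Var(Q) = 2.25
E[W²] = 9 + 2² = 13
E[Q²] = 2.25 + 3² = 11.25
Var(Z) = 13*11.25 - (2*3)²
= 146.25 - 36 = 110.25

110.25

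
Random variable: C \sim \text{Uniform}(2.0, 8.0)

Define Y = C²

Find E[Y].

Using E[X²] = Var(X) + (E[X])²:
E[C] = 5
Var(C) = (8 - 2)^2/12 = 3
E[C²] = 3 + 5² = 3 + 25 = 28

28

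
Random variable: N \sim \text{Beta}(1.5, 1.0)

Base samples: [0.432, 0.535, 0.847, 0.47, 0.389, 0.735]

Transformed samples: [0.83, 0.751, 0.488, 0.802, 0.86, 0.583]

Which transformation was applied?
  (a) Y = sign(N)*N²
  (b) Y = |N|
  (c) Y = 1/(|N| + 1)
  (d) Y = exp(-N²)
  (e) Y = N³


Checking option (d) Y = exp(-N²):
  N = 0.432 -> Y = 0.83 ✓
  N = 0.535 -> Y = 0.751 ✓
  N = 0.847 -> Y = 0.488 ✓
All samples match this transformation.

(d) exp(-N²)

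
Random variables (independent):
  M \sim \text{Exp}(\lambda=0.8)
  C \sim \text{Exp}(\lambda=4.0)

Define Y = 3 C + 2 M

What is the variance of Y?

For independent RVs: Var(aX + bY) = a²Var(X) + b²Var(Y)
Var(M) = 1.5625
Var(C) = 0.0625
Var(Y) = 2²*1.5625 + 3²*0.0625
= 4*1.5625 + 9*0.0625 = 6.8125

6.8125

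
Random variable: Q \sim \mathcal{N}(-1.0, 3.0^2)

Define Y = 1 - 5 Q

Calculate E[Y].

For Y = -5Q + 1:
E[Y] = -5 * E[Q] + 1
E[Q] = -1.0 = -1
E[Y] = -5 * (-1) + 1 = 6

6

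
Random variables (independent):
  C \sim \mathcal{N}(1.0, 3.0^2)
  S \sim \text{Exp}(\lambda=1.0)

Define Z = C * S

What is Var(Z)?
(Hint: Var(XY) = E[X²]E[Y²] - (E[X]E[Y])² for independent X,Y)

Var(XY) = E[X²]E[Y²] - (E[X]E[Y])²
E[C] = 1, Var(C) = 9
E[S] = 1, Var(S) = 1
E[C²] = 9 + 1² = 10
E[S²] = 1 + 1² = 2
Var(Z) = 10*2 - (1*1)²
= 20 - 1 = 19

19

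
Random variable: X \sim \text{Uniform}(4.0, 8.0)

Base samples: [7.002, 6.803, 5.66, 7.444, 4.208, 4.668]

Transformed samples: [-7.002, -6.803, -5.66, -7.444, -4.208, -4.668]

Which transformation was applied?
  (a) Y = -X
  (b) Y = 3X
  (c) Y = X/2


Checking option (a) Y = -X:
  X = 7.002 -> Y = -7.002 ✓
  X = 6.803 -> Y = -6.803 ✓
  X = 5.66 -> Y = -5.66 ✓
All samples match this transformation.

(a) -X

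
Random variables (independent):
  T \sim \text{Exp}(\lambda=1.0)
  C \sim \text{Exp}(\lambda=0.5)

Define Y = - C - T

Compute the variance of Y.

For independent RVs: Var(aX + bY) = a²Var(X) + b²Var(Y)
Var(T) = 1
Var(C) = 4
Var(Y) = (-1)²*1 + (-1)²*4
= 1*1 + 1*4 = 5

5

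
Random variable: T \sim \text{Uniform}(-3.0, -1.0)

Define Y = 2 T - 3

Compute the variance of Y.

For Y = aT + b: Var(Y) = a² * Var(T)
Var(T) = (-1 + 3)^2/12 = 0.33333333
Var(Y) = 2² * 0.33333333 = 4 * 0.33333333 = 1.3333333

1.3333333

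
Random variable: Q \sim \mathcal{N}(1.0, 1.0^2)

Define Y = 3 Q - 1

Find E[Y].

For Y = 3Q - 1:
E[Y] = 3 * E[Q] - 1
E[Q] = 1.0 = 1
E[Y] = 3 * 1 - 1 = 2

2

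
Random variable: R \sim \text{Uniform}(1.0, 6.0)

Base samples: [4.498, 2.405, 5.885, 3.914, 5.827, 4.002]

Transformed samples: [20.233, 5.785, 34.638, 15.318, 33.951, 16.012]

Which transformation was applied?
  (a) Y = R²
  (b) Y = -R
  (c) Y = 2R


Checking option (a) Y = R²:
  R = 4.498 -> Y = 20.233 ✓
  R = 2.405 -> Y = 5.785 ✓
  R = 5.885 -> Y = 34.638 ✓
All samples match this transformation.

(a) R²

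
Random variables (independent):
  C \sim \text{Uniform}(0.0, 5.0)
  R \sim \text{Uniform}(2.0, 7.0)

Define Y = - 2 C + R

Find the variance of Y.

For independent RVs: Var(aX + bY) = a²Var(X) + b²Var(Y)
Var(C) = 2.0833333
Var(R) = 2.0833333
Var(Y) = (-2)²*2.0833333 + 1²*2.0833333
= 4*2.0833333 + 1*2.0833333 = 10.416667

10.416667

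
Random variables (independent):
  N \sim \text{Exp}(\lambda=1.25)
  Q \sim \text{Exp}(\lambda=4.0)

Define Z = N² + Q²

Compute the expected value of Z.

E[Z] = E[N²] + E[Q²]
E[N²] = Var(N) + E[N]² = 0.64 + 0.64 = 1.28
E[Q²] = Var(Q) + E[Q]² = 0.0625 + 0.0625 = 0.125
E[Z] = 1.28 + 0.125 = 1.405

1.405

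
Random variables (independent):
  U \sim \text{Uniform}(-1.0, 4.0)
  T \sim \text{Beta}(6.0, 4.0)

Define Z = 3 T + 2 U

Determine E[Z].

E[Z] = 2*E[U] + 3*E[T]
E[U] = 1.5
E[T] = 0.6
E[Z] = 2*1.5 + 3*0.6 = 4.8

4.8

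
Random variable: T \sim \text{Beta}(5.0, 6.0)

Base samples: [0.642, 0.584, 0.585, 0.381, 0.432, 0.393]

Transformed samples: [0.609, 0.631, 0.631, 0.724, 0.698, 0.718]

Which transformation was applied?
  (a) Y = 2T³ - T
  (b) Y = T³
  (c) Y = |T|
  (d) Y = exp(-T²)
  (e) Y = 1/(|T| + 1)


Checking option (e) Y = 1/(|T| + 1):
  T = 0.642 -> Y = 0.609 ✓
  T = 0.584 -> Y = 0.631 ✓
  T = 0.585 -> Y = 0.631 ✓
All samples match this transformation.

(e) 1/(|T| + 1)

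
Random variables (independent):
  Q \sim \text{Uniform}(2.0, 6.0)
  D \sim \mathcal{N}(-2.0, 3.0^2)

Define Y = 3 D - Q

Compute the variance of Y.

For independent RVs: Var(aX + bY) = a²Var(X) + b²Var(Y)
Var(Q) = 1.3333333
Var(D) = 9
Var(Y) = (-1)²*1.3333333 + 3²*9
= 1*1.3333333 + 9*9 = 82.333333

82.333333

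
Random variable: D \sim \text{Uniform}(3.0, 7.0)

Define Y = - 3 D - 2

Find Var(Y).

For Y = aD + b: Var(Y) = a² * Var(D)
Var(D) = (7 - 3)^2/12 = 1.3333333
Var(Y) = (-3)² * 1.3333333 = 9 * 1.3333333 = 12

12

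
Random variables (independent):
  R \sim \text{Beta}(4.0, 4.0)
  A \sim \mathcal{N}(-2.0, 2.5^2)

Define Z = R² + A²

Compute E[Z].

E[Z] = E[R²] + E[A²]
E[R²] = Var(R) + E[R]² = 0.027777778 + 0.25 = 0.27777778
E[A²] = Var(A) + E[A]² = 6.25 + 4 = 10.25
E[Z] = 0.27777778 + 10.25 = 10.527778

10.527778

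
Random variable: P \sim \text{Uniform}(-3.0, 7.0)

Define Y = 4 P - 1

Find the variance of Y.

For Y = aP + b: Var(Y) = a² * Var(P)
Var(P) = (7 + 3)^2/12 = 8.3333333
Var(Y) = 4² * 8.3333333 = 16 * 8.3333333 = 133.33333

133.33333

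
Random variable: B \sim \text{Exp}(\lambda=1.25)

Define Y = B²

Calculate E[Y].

Using E[X²] = Var(X) + (E[X])²:
E[B] = 0.8
Var(B) = 1/1.25^2 = 0.64
E[B²] = 0.64 + 0.8² = 0.64 + 0.64 = 1.28

1.28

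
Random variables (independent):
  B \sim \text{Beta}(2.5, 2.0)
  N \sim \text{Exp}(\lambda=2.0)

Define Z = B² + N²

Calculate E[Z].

E[Z] = E[B²] + E[N²]
E[B²] = Var(B) + E[B]² = 0.044893378 + 0.30864198 = 0.35353535
E[N²] = Var(N) + E[N]² = 0.25 + 0.25 = 0.5
E[Z] = 0.35353535 + 0.5 = 0.85353535

0.85353535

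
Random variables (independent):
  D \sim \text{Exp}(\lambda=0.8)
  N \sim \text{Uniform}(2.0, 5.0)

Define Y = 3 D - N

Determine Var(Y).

For independent RVs: Var(aX + bY) = a²Var(X) + b²Var(Y)
Var(D) = 1.5625
Var(N) = 0.75
Var(Y) = 3²*1.5625 + (-1)²*0.75
= 9*1.5625 + 1*0.75 = 14.8125

14.8125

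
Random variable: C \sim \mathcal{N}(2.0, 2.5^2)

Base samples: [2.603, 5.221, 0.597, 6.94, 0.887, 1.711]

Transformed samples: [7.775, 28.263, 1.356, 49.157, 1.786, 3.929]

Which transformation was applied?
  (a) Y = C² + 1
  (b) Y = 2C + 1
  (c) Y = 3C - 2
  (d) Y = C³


Checking option (a) Y = C² + 1:
  C = 2.603 -> Y = 7.775 ✓
  C = 5.221 -> Y = 28.263 ✓
  C = 0.597 -> Y = 1.356 ✓
All samples match this transformation.

(a) C² + 1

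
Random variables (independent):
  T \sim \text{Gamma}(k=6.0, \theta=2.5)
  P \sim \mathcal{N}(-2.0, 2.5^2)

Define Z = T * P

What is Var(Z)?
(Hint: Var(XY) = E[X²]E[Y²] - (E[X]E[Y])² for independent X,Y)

Var(XY) = E[X²]E[Y²] - (E[X]E[Y])²
E[T] = 15, Var(T) = 37.5
E[P] = -2, Var(P) = 6.25
E[T²] = 37.5 + 15² = 262.5
E[P²] = 6.25 + (-2)² = 10.25
Var(Z) = 262.5*10.25 - (15*(-2))²
= 2690.625 - 900 = 1790.625

1790.625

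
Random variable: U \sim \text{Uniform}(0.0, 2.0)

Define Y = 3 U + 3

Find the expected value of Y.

For Y = 3U + 3:
E[Y] = 3 * E[U] + 3
E[U] = (0 + 2)/2 = 1
E[Y] = 3 * 1 + 3 = 6

6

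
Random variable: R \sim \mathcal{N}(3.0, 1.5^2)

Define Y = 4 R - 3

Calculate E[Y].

For Y = 4R - 3:
E[Y] = 4 * E[R] - 3
E[R] = 3.0 = 3
E[Y] = 4 * 3 - 3 = 9

9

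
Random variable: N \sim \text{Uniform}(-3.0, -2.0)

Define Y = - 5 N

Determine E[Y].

For Y = -5N:
E[Y] = -5 * E[N]
E[N] = (-3 - 2)/2 = -2.5
E[Y] = -5 * (-2.5) = 12.5

12.5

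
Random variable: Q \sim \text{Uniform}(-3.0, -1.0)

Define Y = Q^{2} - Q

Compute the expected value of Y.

E[Y] = 1*E[Q²] - 1*E[Q]
E[Q] = -2
E[Q²] = Var(Q) + (E[Q])² = 0.33333333 + 4 = 4.3333333
E[Y] = 1*4.3333333 - 1*(-2) = 6.3333333

6.3333333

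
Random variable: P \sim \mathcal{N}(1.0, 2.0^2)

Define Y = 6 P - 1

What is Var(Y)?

For Y = aP + b: Var(Y) = a² * Var(P)
Var(P) = 2.0^2 = 4
Var(Y) = 6² * 4 = 36 * 4 = 144

144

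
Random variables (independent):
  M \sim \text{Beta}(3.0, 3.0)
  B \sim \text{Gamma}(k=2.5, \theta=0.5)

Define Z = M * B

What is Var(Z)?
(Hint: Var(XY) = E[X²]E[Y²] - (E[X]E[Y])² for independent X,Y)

Var(XY) = E[X²]E[Y²] - (E[X]E[Y])²
E[M] = 0.5, Var(M) = 0.035714286
E[B] = 1.25, Var(B) = 0.625
E[M²] = 0.035714286 + 0.5² = 0.28571429
E[B²] = 0.625 + 1.25² = 2.1875
Var(Z) = 0.28571429*2.1875 - (0.5*1.25)²
= 0.625 - 0.390625 = 0.234375

0.234375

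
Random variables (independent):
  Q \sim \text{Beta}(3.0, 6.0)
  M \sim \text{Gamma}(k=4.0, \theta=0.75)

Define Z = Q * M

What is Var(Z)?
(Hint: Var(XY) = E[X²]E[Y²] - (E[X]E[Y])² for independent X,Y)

Var(XY) = E[X²]E[Y²] - (E[X]E[Y])²
E[Q] = 0.33333333, Var(Q) = 0.022222222
E[M] = 3, Var(M) = 2.25
E[Q²] = 0.022222222 + 0.33333333² = 0.13333333
E[M²] = 2.25 + 3² = 11.25
Var(Z) = 0.13333333*11.25 - (0.33333333*3)²
= 1.5 - 1 = 0.5

0.5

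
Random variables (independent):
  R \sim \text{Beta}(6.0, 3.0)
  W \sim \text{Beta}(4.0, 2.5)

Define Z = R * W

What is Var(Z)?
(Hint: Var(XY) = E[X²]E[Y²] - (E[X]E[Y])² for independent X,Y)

Var(XY) = E[X²]E[Y²] - (E[X]E[Y])²
E[R] = 0.66666667, Var(R) = 0.022222222
E[W] = 0.61538462, Var(W) = 0.031558185
E[R²] = 0.022222222 + 0.66666667² = 0.46666667
E[W²] = 0.031558185 + 0.61538462² = 0.41025641
Var(Z) = 0.46666667*0.41025641 - (0.66666667*0.61538462)²
= 0.19145299 - 0.16831032 = 0.023142669

0.023142669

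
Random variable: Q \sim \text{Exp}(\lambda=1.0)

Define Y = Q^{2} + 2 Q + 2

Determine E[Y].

E[Y] = 1*E[Q²] + 2*E[Q] + 2
E[Q] = 1
E[Q²] = Var(Q) + (E[Q])² = 1 + 1 = 2
E[Y] = 1*2 + 2*1 + 2 = 6

6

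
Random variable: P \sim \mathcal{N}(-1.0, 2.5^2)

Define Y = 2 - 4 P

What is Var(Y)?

For Y = aP + b: Var(Y) = a² * Var(P)
Var(P) = 2.5^2 = 6.25
Var(Y) = (-4)² * 6.25 = 16 * 6.25 = 100

100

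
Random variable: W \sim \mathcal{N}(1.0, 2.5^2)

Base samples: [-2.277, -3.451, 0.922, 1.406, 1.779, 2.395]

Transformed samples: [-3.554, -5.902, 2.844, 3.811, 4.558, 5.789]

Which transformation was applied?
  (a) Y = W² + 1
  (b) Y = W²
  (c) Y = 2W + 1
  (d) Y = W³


Checking option (c) Y = 2W + 1:
  W = -2.277 -> Y = -3.554 ✓
  W = -3.451 -> Y = -5.902 ✓
  W = 0.922 -> Y = 2.844 ✓
All samples match this transformation.

(c) 2W + 1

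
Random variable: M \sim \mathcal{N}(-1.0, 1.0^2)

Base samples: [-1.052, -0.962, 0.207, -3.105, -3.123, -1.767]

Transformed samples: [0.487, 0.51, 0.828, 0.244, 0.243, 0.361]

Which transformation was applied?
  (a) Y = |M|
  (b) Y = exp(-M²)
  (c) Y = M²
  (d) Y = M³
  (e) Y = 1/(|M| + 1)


Checking option (e) Y = 1/(|M| + 1):
  M = -1.052 -> Y = 0.487 ✓
  M = -0.962 -> Y = 0.51 ✓
  M = 0.207 -> Y = 0.828 ✓
All samples match this transformation.

(e) 1/(|M| + 1)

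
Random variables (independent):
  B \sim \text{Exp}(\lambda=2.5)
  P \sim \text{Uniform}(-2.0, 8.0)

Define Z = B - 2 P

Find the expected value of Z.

E[Z] = 1*E[B] - 2*E[P]
E[B] = 0.4
E[P] = 3
E[Z] = 1*0.4 - 2*3 = -5.6

-5.6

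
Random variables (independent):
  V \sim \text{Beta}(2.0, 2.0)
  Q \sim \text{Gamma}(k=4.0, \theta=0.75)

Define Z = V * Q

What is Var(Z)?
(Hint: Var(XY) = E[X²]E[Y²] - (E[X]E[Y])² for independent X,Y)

Var(XY) = E[X²]E[Y²] - (E[X]E[Y])²
E[V] = 0.5, Var(V) = 0.05
E[Q] = 3, Var(Q) = 2.25
E[V²] = 0.05 + 0.5² = 0.3
E[Q²] = 2.25 + 3² = 11.25
Var(Z) = 0.3*11.25 - (0.5*3)²
= 3.375 - 2.25 = 1.125

1.125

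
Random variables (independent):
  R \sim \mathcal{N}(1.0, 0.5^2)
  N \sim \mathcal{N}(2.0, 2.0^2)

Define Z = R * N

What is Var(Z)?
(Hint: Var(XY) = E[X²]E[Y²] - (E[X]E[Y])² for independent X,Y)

Var(XY) = E[X²]E[Y²] - (E[X]E[Y])²
E[R] = 1, Var(R) = 0.25
E[N] = 2, Var(N) = 4
E[R²] = 0.25 + 1² = 1.25
E[N²] = 4 + 2² = 8
Var(Z) = 1.25*8 - (1*2)²
= 10 - 4 = 6

6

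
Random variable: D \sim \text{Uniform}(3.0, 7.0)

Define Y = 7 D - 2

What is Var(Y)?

For Y = aD + b: Var(Y) = a² * Var(D)
Var(D) = (7 - 3)^2/12 = 1.3333333
Var(Y) = 7² * 1.3333333 = 49 * 1.3333333 = 65.333333

65.333333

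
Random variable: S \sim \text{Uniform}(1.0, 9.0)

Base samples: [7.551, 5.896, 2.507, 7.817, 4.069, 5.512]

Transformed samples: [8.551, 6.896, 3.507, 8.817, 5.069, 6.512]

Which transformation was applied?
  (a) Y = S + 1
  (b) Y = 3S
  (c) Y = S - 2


Checking option (a) Y = S + 1:
  S = 7.551 -> Y = 8.551 ✓
  S = 5.896 -> Y = 6.896 ✓
  S = 2.507 -> Y = 3.507 ✓
All samples match this transformation.

(a) S + 1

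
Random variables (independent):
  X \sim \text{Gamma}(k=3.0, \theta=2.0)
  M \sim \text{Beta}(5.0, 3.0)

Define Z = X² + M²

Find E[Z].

E[Z] = E[X²] + E[M²]
E[X²] = Var(X) + E[X]² = 12 + 36 = 48
E[M²] = Var(M) + E[M]² = 0.026041667 + 0.390625 = 0.41666667
E[Z] = 48 + 0.41666667 = 48.416667

48.416667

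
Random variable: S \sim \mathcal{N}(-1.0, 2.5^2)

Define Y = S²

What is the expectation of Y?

E[S²] = Var(S) + (E[S])² = 6.25 + 1 = 7.25

7.25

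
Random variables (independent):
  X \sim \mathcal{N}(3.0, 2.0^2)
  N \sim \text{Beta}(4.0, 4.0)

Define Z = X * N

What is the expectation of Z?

For independent RVs: E[XY] = E[X]*E[Y]
E[X] = 3
E[N] = 0.5
E[Z] = 3 * 0.5 = 1.5

1.5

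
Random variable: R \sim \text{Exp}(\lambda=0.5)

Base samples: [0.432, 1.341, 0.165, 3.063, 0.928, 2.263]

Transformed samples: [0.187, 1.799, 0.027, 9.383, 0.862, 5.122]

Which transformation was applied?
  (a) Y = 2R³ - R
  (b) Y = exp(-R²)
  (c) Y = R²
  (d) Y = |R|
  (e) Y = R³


Checking option (c) Y = R²:
  R = 0.432 -> Y = 0.187 ✓
  R = 1.341 -> Y = 1.799 ✓
  R = 0.165 -> Y = 0.027 ✓
All samples match this transformation.

(c) R²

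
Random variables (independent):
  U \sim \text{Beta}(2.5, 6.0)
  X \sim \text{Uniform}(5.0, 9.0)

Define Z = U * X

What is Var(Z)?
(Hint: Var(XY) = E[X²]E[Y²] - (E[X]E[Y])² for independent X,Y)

Var(XY) = E[X²]E[Y²] - (E[X]E[Y])²
E[U] = 0.29411765, Var(U) = 0.021853943
E[X] = 7, Var(X) = 1.3333333
E[U²] = 0.021853943 + 0.29411765² = 0.10835913
E[X²] = 1.3333333 + 7² = 50.333333
Var(Z) = 0.10835913*50.333333 - (0.29411765*7)²
= 5.4540764 - 4.2387543 = 1.215322

1.215322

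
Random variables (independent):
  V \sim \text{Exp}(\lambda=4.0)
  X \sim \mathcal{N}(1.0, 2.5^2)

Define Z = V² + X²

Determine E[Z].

E[Z] = E[V²] + E[X²]
E[V²] = Var(V) + E[V]² = 0.0625 + 0.0625 = 0.125
E[X²] = Var(X) + E[X]² = 6.25 + 1 = 7.25
E[Z] = 0.125 + 7.25 = 7.375

7.375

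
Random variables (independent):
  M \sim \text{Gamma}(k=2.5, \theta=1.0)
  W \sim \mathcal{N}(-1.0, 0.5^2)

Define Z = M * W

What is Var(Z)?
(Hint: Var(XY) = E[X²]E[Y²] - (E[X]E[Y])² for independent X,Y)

Var(XY) = E[X²]E[Y²] - (E[X]E[Y])²
E[M] = 2.5, Var(M) = 2.5
E[W] = -1, Var(W) = 0.25
E[M²] = 2.5 + 2.5² = 8.75
E[W²] = 0.25 + (-1)² = 1.25
Var(Z) = 8.75*1.25 - (2.5*(-1))²
= 10.9375 - 6.25 = 4.6875

4.6875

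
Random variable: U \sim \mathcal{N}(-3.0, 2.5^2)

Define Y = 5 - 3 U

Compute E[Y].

For Y = -3U + 5:
E[Y] = -3 * E[U] + 5
E[U] = -3.0 = -3
E[Y] = -3 * (-3) + 5 = 14

14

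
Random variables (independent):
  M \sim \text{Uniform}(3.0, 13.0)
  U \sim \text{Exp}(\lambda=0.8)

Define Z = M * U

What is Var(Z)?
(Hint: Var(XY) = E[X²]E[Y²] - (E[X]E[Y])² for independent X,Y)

Var(XY) = E[X²]E[Y²] - (E[X]E[Y])²
E[M] = 8, Var(M) = 8.3333333
E[U] = 1.25, Var(U) = 1.5625
E[M²] = 8.3333333 + 8² = 72.333333
E[U²] = 1.5625 + 1.25² = 3.125
Var(Z) = 72.333333*3.125 - (8*1.25)²
= 226.04167 - 100 = 126.04167

126.04167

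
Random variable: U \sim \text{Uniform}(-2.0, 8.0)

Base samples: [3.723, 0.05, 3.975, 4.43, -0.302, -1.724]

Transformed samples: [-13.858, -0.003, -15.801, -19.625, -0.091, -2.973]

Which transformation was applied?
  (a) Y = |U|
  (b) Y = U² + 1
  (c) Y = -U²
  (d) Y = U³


Checking option (c) Y = -U²:
  U = 3.723 -> Y = -13.858 ✓
  U = 0.05 -> Y = -0.003 ✓
  U = 3.975 -> Y = -15.801 ✓
All samples match this transformation.

(c) -U²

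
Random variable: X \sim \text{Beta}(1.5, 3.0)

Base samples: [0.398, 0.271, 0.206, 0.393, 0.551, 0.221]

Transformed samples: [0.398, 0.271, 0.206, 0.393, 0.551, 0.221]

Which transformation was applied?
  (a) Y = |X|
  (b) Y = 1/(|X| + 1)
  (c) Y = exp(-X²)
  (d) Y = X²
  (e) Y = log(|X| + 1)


Checking option (a) Y = |X|:
  X = 0.398 -> Y = 0.398 ✓
  X = 0.271 -> Y = 0.271 ✓
  X = 0.206 -> Y = 0.206 ✓
All samples match this transformation.

(a) |X|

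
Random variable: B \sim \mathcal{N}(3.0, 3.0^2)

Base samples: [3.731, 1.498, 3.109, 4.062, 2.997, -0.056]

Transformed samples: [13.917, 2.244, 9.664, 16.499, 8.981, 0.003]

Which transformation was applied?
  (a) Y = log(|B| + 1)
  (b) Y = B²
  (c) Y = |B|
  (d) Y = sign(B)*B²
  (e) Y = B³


Checking option (b) Y = B²:
  B = 3.731 -> Y = 13.917 ✓
  B = 1.498 -> Y = 2.244 ✓
  B = 3.109 -> Y = 9.664 ✓
All samples match this transformation.

(b) B²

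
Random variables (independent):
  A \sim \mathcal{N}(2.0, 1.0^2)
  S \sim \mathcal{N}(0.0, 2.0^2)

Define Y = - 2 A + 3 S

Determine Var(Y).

For independent RVs: Var(aX + bY) = a²Var(X) + b²Var(Y)
Var(A) = 1
Var(S) = 4
Var(Y) = (-2)²*1 + 3²*4
= 4*1 + 9*4 = 40

40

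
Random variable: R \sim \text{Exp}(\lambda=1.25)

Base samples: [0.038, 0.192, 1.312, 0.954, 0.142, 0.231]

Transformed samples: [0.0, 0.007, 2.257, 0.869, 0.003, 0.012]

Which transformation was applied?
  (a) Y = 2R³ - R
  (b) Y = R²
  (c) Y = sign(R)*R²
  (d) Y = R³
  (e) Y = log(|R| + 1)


Checking option (d) Y = R³:
  R = 0.038 -> Y = 0.0 ✓
  R = 0.192 -> Y = 0.007 ✓
  R = 1.312 -> Y = 2.257 ✓
All samples match this transformation.

(d) R³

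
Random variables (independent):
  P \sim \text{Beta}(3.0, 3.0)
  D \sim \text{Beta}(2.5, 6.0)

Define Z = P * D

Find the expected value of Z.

For independent RVs: E[XY] = E[X]*E[Y]
E[P] = 0.5
E[D] = 0.29411765
E[Z] = 0.5 * 0.29411765 = 0.14705882

0.14705882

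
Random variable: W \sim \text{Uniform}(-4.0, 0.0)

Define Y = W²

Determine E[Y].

Using E[X²] = Var(X) + (E[X])²:
E[W] = -2
Var(W) = (0 + 4)^2/12 = 1.3333333
E[W²] = 1.3333333 + (-2)² = 1.3333333 + 4 = 5.3333333

5.3333333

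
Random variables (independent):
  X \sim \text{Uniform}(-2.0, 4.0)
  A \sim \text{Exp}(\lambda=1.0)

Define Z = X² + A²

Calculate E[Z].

E[Z] = E[X²] + E[A²]
E[X²] = Var(X) + E[X]² = 3 + 1 = 4
E[A²] = Var(A) + E[A]² = 1 + 1 = 2
E[Z] = 4 + 2 = 6

6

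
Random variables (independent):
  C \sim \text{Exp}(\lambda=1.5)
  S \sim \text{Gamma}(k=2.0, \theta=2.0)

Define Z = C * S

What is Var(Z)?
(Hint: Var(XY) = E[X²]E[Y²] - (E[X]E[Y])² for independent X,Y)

Var(XY) = E[X²]E[Y²] - (E[X]E[Y])²
E[C] = 0.66666667, Var(C) = 0.44444444
E[S] = 4, Var(S) = 8
E[C²] = 0.44444444 + 0.66666667² = 0.88888889
E[S²] = 8 + 4² = 24
Var(Z) = 0.88888889*24 - (0.66666667*4)²
= 21.333333 - 7.1111111 = 14.222222

14.222222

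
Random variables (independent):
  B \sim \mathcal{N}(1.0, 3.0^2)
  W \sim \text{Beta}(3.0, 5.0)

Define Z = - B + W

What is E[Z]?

E[Z] = -1*E[B] + 1*E[W]
E[B] = 1
E[W] = 0.375
E[Z] = -1*1 + 1*0.375 = -0.625

-0.625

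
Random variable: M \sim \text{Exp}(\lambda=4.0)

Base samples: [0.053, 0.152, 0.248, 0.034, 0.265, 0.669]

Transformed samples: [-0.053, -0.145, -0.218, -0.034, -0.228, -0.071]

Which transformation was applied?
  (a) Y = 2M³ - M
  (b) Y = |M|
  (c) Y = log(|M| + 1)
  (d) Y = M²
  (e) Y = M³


Checking option (a) Y = 2M³ - M:
  M = 0.053 -> Y = -0.053 ✓
  M = 0.152 -> Y = -0.145 ✓
  M = 0.248 -> Y = -0.218 ✓
All samples match this transformation.

(a) 2M³ - M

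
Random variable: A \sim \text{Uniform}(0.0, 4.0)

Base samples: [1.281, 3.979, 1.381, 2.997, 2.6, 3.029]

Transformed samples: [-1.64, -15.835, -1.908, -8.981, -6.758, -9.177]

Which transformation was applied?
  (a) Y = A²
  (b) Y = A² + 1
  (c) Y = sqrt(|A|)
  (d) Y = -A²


Checking option (d) Y = -A²:
  A = 1.281 -> Y = -1.64 ✓
  A = 3.979 -> Y = -15.835 ✓
  A = 1.381 -> Y = -1.908 ✓
All samples match this transformation.

(d) -A²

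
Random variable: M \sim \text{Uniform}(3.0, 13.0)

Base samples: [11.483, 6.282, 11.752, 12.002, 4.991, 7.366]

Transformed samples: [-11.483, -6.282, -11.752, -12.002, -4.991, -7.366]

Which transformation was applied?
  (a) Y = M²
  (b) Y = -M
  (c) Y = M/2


Checking option (b) Y = -M:
  M = 11.483 -> Y = -11.483 ✓
  M = 6.282 -> Y = -6.282 ✓
  M = 11.752 -> Y = -11.752 ✓
All samples match this transformation.

(b) -M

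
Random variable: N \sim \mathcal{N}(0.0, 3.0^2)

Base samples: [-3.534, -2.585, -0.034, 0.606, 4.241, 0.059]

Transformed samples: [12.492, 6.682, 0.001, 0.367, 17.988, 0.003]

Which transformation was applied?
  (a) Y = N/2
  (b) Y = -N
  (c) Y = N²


Checking option (c) Y = N²:
  N = -3.534 -> Y = 12.492 ✓
  N = -2.585 -> Y = 6.682 ✓
  N = -0.034 -> Y = 0.001 ✓
All samples match this transformation.

(c) N²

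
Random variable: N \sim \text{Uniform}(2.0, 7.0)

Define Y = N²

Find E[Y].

Using E[X²] = Var(X) + (E[X])²:
E[N] = 4.5
Var(N) = (7 - 2)^2/12 = 2.0833333
E[N²] = 2.0833333 + 4.5² = 2.0833333 + 20.25 = 22.333333

22.333333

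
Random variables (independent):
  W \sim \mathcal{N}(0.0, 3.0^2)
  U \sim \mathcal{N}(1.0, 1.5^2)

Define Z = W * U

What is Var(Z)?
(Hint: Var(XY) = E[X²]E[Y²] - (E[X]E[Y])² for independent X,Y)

Var(XY) = E[X²]E[Y²] - (E[X]E[Y])²
E[W] = 0, Var(W) = 9
E[U] = 1, Var(U) = 2.25
E[W²] = 9 + 0² = 9
E[U²] = 2.25 + 1² = 3.25
Var(Z) = 9*3.25 - (0*1)²
= 29.25 - 0 = 29.25

29.25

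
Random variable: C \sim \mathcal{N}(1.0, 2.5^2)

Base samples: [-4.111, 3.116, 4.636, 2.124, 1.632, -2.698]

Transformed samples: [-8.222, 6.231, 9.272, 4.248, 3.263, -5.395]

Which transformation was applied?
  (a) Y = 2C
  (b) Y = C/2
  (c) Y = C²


Checking option (a) Y = 2C:
  C = -4.111 -> Y = -8.222 ✓
  C = 3.116 -> Y = 6.231 ✓
  C = 4.636 -> Y = 9.272 ✓
All samples match this transformation.

(a) 2C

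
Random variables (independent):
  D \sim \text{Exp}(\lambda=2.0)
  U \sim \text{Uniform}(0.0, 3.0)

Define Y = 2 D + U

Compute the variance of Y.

For independent RVs: Var(aX + bY) = a²Var(X) + b²Var(Y)
Var(D) = 0.25
Var(U) = 0.75
Var(Y) = 2²*0.25 + 1²*0.75
= 4*0.25 + 1*0.75 = 1.75

1.75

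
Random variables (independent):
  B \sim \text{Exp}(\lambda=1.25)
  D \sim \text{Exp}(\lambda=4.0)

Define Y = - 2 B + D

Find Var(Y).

For independent RVs: Var(aX + bY) = a²Var(X) + b²Var(Y)
Var(B) = 0.64
Var(D) = 0.0625
Var(Y) = (-2)²*0.64 + 1²*0.0625
= 4*0.64 + 1*0.0625 = 2.6225

2.6225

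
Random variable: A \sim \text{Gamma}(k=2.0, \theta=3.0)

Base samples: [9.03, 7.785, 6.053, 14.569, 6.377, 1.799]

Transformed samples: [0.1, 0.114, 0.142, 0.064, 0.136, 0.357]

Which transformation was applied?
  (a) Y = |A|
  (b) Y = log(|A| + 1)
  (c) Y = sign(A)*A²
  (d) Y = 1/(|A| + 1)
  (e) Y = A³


Checking option (d) Y = 1/(|A| + 1):
  A = 9.03 -> Y = 0.1 ✓
  A = 7.785 -> Y = 0.114 ✓
  A = 6.053 -> Y = 0.142 ✓
All samples match this transformation.

(d) 1/(|A| + 1)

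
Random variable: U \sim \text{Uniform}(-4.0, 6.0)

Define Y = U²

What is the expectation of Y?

E[U²] = Var(U) + (E[U])² = 8.3333333 + 1 = 9.3333333

9.3333333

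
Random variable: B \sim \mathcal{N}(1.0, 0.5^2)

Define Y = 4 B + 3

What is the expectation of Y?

For Y = 4B + 3:
E[Y] = 4 * E[B] + 3
E[B] = 1.0 = 1
E[Y] = 4 * 1 + 3 = 7

7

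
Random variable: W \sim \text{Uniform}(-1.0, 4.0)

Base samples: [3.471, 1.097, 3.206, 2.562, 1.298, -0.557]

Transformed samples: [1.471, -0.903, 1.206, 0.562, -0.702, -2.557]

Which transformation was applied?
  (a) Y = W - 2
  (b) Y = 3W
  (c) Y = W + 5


Checking option (a) Y = W - 2:
  W = 3.471 -> Y = 1.471 ✓
  W = 1.097 -> Y = -0.903 ✓
  W = 3.206 -> Y = 1.206 ✓
All samples match this transformation.

(a) W - 2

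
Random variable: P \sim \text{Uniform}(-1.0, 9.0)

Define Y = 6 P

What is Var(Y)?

For Y = aP + b: Var(Y) = a² * Var(P)
Var(P) = (9 + 1)^2/12 = 8.3333333
Var(Y) = 6² * 8.3333333 = 36 * 8.3333333 = 300

300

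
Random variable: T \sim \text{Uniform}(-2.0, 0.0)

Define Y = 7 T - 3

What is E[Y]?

For Y = 7T - 3:
E[Y] = 7 * E[T] - 3
E[T] = (-2 + 0)/2 = -1
E[Y] = 7 * (-1) - 3 = -10

-10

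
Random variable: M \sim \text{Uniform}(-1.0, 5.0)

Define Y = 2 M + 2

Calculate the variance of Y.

For Y = aM + b: Var(Y) = a² * Var(M)
Var(M) = (5 + 1)^2/12 = 3
Var(Y) = 2² * 3 = 4 * 3 = 12

12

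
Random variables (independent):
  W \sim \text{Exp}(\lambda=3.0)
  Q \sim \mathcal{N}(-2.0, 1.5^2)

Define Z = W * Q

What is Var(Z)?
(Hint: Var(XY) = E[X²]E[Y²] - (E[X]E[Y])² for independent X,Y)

Var(XY) = E[X²]E[Y²] - (E[X]E[Y])²
E[W] = 0.33333333, Var(W) = 0.11111111
E[Q] = -2, Var(Q) = 2.25
E[W²] = 0.11111111 + 0.33333333² = 0.22222222
E[Q²] = 2.25 + (-2)² = 6.25
Var(Z) = 0.22222222*6.25 - (0.33333333*(-2))²
= 1.3888889 - 0.44444444 = 0.94444444

0.94444444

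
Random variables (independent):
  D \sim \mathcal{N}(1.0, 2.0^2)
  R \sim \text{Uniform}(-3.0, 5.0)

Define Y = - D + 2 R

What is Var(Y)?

For independent RVs: Var(aX + bY) = a²Var(X) + b²Var(Y)
Var(D) = 4
Var(R) = 5.3333333
Var(Y) = (-1)²*4 + 2²*5.3333333
= 1*4 + 4*5.3333333 = 25.333333

25.333333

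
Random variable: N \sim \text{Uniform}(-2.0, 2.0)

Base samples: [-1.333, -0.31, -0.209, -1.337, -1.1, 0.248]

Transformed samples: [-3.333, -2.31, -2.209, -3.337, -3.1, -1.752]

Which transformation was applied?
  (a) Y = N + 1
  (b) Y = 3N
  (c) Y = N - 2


Checking option (c) Y = N - 2:
  N = -1.333 -> Y = -3.333 ✓
  N = -0.31 -> Y = -2.31 ✓
  N = -0.209 -> Y = -2.209 ✓
All samples match this transformation.

(c) N - 2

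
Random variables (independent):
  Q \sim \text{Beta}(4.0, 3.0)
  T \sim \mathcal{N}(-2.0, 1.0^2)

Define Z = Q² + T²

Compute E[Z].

E[Z] = E[Q²] + E[T²]
E[Q²] = Var(Q) + E[Q]² = 0.030612245 + 0.32653061 = 0.35714286
E[T²] = Var(T) + E[T]² = 1 + 4 = 5
E[Z] = 0.35714286 + 5 = 5.3571429

5.3571429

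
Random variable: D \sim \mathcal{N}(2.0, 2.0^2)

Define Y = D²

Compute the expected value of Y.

Using E[X²] = Var(X) + (E[X])²:
E[D] = 2
Var(D) = 2.0^2 = 4
E[D²] = 4 + 2² = 4 + 4 = 8

8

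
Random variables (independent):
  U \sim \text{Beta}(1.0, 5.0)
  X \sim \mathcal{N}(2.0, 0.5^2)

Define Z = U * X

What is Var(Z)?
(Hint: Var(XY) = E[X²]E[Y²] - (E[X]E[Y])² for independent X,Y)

Var(XY) = E[X²]E[Y²] - (E[X]E[Y])²
E[U] = 0.16666667, Var(U) = 0.01984127
E[X] = 2, Var(X) = 0.25
E[U²] = 0.01984127 + 0.16666667² = 0.047619048
E[X²] = 0.25 + 2² = 4.25
Var(Z) = 0.047619048*4.25 - (0.16666667*2)²
= 0.20238095 - 0.11111111 = 0.091269841

0.091269841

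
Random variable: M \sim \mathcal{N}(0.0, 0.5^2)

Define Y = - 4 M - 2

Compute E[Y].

For Y = -4M - 2:
E[Y] = -4 * E[M] - 2
E[M] = 0.0 = 0
E[Y] = -4 * 0 - 2 = -2

-2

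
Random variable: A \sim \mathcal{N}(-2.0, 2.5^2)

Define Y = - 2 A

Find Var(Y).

For Y = aA + b: Var(Y) = a² * Var(A)
Var(A) = 2.5^2 = 6.25
Var(Y) = (-2)² * 6.25 = 4 * 6.25 = 25

25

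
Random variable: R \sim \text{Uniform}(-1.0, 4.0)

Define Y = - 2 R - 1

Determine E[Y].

For Y = -2R - 1:
E[Y] = -2 * E[R] - 1
E[R] = (-1 + 4)/2 = 1.5
E[Y] = -2 * 1.5 - 1 = -4

-4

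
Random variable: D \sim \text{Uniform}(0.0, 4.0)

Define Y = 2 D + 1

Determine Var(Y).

For Y = aD + b: Var(Y) = a² * Var(D)
Var(D) = (4 - 0)^2/12 = 1.3333333
Var(Y) = 2² * 1.3333333 = 4 * 1.3333333 = 5.3333333

5.3333333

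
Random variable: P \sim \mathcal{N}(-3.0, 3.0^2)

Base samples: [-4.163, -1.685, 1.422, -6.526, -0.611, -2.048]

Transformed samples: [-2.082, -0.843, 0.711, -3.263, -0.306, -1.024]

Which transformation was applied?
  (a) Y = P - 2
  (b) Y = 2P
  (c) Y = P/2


Checking option (c) Y = P/2:
  P = -4.163 -> Y = -2.082 ✓
  P = -1.685 -> Y = -0.843 ✓
  P = 1.422 -> Y = 0.711 ✓
All samples match this transformation.

(c) P/2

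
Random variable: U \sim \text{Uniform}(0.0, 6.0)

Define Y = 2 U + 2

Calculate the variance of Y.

For Y = aU + b: Var(Y) = a² * Var(U)
Var(U) = (6 - 0)^2/12 = 3
Var(Y) = 2² * 3 = 4 * 3 = 12

12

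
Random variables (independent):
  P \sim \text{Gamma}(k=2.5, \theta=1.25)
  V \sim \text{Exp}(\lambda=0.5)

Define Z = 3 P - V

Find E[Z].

E[Z] = 3*E[P] - 1*E[V]
E[P] = 3.125
E[V] = 2
E[Z] = 3*3.125 - 1*2 = 7.375

7.375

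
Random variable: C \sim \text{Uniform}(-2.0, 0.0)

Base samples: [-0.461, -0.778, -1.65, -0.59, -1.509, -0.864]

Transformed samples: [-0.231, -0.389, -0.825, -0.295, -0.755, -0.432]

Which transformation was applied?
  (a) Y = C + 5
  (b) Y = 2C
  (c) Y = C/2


Checking option (c) Y = C/2:
  C = -0.461 -> Y = -0.231 ✓
  C = -0.778 -> Y = -0.389 ✓
  C = -1.65 -> Y = -0.825 ✓
All samples match this transformation.

(c) C/2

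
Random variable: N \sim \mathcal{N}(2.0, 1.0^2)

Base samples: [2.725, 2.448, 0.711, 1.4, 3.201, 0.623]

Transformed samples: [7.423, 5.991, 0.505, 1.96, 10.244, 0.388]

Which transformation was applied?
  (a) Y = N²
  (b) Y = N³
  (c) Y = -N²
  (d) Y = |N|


Checking option (a) Y = N²:
  N = 2.725 -> Y = 7.423 ✓
  N = 2.448 -> Y = 5.991 ✓
  N = 0.711 -> Y = 0.505 ✓
All samples match this transformation.

(a) N²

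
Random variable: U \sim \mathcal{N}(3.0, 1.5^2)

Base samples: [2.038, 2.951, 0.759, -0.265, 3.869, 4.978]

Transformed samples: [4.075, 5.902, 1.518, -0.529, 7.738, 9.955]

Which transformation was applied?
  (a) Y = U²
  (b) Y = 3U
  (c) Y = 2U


Checking option (c) Y = 2U:
  U = 2.038 -> Y = 4.075 ✓
  U = 2.951 -> Y = 5.902 ✓
  U = 0.759 -> Y = 1.518 ✓
All samples match this transformation.

(c) 2U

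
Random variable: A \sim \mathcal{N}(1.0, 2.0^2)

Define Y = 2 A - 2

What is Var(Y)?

For Y = aA + b: Var(Y) = a² * Var(A)
Var(A) = 2.0^2 = 4
Var(Y) = 2² * 4 = 4 * 4 = 16

16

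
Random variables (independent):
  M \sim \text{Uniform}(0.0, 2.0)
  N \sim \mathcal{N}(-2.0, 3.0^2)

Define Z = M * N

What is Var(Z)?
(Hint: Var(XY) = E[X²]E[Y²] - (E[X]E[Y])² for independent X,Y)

Var(XY) = E[X²]E[Y²] - (E[X]E[Y])²
E[M] = 1, Var(M) = 0.33333333
E[N] = -2, Var(N) = 9
E[M²] = 0.33333333 + 1² = 1.3333333
E[N²] = 9 + (-2)² = 13
Var(Z) = 1.3333333*13 - (1*(-2))²
= 17.333333 - 4 = 13.333333

13.333333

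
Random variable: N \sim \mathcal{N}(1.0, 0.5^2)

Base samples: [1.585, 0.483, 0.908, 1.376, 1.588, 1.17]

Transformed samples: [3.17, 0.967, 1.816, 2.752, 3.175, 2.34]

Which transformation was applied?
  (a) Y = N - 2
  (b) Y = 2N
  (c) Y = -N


Checking option (b) Y = 2N:
  N = 1.585 -> Y = 3.17 ✓
  N = 0.483 -> Y = 0.967 ✓
  N = 0.908 -> Y = 1.816 ✓
All samples match this transformation.

(b) 2N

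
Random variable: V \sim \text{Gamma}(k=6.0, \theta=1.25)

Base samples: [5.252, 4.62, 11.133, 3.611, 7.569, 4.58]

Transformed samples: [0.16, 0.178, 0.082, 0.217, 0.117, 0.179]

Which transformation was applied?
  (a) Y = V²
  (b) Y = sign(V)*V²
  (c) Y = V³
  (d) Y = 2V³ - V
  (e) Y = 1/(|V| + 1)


Checking option (e) Y = 1/(|V| + 1):
  V = 5.252 -> Y = 0.16 ✓
  V = 4.62 -> Y = 0.178 ✓
  V = 11.133 -> Y = 0.082 ✓
All samples match this transformation.

(e) 1/(|V| + 1)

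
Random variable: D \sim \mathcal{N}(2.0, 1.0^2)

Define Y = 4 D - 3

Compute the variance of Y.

For Y = aD + b: Var(Y) = a² * Var(D)
Var(D) = 1.0^2 = 1
Var(Y) = 4² * 1 = 16 * 1 = 16

16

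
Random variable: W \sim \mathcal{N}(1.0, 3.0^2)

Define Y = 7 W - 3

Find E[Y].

For Y = 7W - 3:
E[Y] = 7 * E[W] - 3
E[W] = 1.0 = 1
E[Y] = 7 * 1 - 3 = 4

4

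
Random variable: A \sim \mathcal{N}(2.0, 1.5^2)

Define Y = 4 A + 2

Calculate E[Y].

For Y = 4A + 2:
E[Y] = 4 * E[A] + 2
E[A] = 2.0 = 2
E[Y] = 4 * 2 + 2 = 10

10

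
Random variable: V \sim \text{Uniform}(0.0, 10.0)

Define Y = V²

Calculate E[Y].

E[V²] = Var(V) + (E[V])² = 8.3333333 + 25 = 33.333333

33.333333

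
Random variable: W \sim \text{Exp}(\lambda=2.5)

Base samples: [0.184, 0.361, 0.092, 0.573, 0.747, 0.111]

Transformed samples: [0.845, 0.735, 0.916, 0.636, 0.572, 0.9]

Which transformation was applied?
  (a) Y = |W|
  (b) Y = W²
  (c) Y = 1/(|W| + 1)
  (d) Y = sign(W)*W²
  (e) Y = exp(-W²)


Checking option (c) Y = 1/(|W| + 1):
  W = 0.184 -> Y = 0.845 ✓
  W = 0.361 -> Y = 0.735 ✓
  W = 0.092 -> Y = 0.916 ✓
All samples match this transformation.

(c) 1/(|W| + 1)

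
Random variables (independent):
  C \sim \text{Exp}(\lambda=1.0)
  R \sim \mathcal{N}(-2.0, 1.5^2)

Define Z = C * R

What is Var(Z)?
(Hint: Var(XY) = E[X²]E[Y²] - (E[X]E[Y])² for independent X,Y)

Var(XY) = E[X²]E[Y²] - (E[X]E[Y])²
E[C] = 1, Var(C) = 1
E[R] = -2, Var(R) = 2.25
E[C²] = 1 + 1² = 2
E[R²] = 2.25 + (-2)² = 6.25
Var(Z) = 2*6.25 - (1*(-2))²
= 12.5 - 4 = 8.5

8.5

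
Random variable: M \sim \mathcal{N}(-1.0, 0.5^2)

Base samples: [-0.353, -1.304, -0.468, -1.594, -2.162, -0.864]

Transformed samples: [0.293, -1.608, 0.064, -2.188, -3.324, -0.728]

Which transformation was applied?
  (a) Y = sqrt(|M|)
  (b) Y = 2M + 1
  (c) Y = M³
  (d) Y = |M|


Checking option (b) Y = 2M + 1:
  M = -0.353 -> Y = 0.293 ✓
  M = -1.304 -> Y = -1.608 ✓
  M = -0.468 -> Y = 0.064 ✓
All samples match this transformation.

(b) 2M + 1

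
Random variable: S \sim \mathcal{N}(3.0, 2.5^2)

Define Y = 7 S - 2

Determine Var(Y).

For Y = aS + b: Var(Y) = a² * Var(S)
Var(S) = 2.5^2 = 6.25
Var(Y) = 7² * 6.25 = 49 * 6.25 = 306.25

306.25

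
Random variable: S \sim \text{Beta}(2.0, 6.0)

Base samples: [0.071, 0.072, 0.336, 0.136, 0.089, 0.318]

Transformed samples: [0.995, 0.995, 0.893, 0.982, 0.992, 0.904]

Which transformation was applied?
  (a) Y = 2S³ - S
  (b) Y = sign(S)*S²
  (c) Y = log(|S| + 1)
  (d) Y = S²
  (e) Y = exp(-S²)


Checking option (e) Y = exp(-S²):
  S = 0.071 -> Y = 0.995 ✓
  S = 0.072 -> Y = 0.995 ✓
  S = 0.336 -> Y = 0.893 ✓
All samples match this transformation.

(e) exp(-S²)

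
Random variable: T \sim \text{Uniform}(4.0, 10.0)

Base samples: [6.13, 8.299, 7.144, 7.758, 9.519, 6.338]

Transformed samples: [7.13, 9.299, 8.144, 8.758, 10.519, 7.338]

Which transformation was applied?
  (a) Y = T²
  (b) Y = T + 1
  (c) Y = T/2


Checking option (b) Y = T + 1:
  T = 6.13 -> Y = 7.13 ✓
  T = 8.299 -> Y = 9.299 ✓
  T = 7.144 -> Y = 8.144 ✓
All samples match this transformation.

(b) T + 1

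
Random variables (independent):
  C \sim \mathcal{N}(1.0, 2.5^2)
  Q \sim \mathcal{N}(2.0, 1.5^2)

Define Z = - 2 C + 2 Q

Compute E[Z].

E[Z] = -2*E[C] + 2*E[Q]
E[C] = 1
E[Q] = 2
E[Z] = -2*1 + 2*2 = 2

2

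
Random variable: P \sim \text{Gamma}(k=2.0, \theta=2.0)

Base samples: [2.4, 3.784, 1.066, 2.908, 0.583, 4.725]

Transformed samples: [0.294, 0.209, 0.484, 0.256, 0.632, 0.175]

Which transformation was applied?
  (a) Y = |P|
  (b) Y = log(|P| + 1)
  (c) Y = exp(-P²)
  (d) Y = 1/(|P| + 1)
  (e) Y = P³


Checking option (d) Y = 1/(|P| + 1):
  P = 2.4 -> Y = 0.294 ✓
  P = 3.784 -> Y = 0.209 ✓
  P = 1.066 -> Y = 0.484 ✓
All samples match this transformation.

(d) 1/(|P| + 1)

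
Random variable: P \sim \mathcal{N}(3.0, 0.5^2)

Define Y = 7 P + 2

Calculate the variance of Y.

For Y = aP + b: Var(Y) = a² * Var(P)
Var(P) = 0.5^2 = 0.25
Var(Y) = 7² * 0.25 = 49 * 0.25 = 12.25

12.25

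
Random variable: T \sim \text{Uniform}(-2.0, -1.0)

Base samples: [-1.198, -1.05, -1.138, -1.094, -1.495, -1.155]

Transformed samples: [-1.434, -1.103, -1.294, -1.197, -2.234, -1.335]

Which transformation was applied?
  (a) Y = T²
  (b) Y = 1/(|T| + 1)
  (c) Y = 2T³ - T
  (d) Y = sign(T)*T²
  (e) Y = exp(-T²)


Checking option (d) Y = sign(T)*T²:
  T = -1.198 -> Y = -1.434 ✓
  T = -1.05 -> Y = -1.103 ✓
  T = -1.138 -> Y = -1.294 ✓
All samples match this transformation.

(d) sign(T)*T²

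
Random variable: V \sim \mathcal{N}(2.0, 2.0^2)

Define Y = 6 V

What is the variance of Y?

For Y = aV + b: Var(Y) = a² * Var(V)
Var(V) = 2.0^2 = 4
Var(Y) = 6² * 4 = 36 * 4 = 144

144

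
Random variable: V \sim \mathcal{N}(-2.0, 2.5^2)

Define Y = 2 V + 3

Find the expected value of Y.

For Y = 2V + 3:
E[Y] = 2 * E[V] + 3
E[V] = -2.0 = -2
E[Y] = 2 * (-2) + 3 = -1

-1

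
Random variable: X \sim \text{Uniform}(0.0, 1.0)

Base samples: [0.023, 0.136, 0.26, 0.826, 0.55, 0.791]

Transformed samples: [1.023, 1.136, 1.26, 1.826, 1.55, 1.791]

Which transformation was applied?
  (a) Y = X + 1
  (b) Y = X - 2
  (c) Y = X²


Checking option (a) Y = X + 1:
  X = 0.023 -> Y = 1.023 ✓
  X = 0.136 -> Y = 1.136 ✓
  X = 0.26 -> Y = 1.26 ✓
All samples match this transformation.

(a) X + 1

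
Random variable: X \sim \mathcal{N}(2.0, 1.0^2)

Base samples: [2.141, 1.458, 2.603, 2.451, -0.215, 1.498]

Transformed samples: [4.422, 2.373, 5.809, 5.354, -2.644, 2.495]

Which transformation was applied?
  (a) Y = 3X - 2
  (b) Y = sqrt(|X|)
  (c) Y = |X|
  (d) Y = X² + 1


Checking option (a) Y = 3X - 2:
  X = 2.141 -> Y = 4.422 ✓
  X = 1.458 -> Y = 2.373 ✓
  X = 2.603 -> Y = 5.809 ✓
All samples match this transformation.

(a) 3X - 2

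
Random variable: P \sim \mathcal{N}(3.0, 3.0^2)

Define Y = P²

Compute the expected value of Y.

E[P²] = Var(P) + (E[P])² = 9 + 9 = 18

18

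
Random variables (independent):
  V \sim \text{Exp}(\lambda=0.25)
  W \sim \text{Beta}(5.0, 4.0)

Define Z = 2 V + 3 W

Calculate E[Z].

E[Z] = 2*E[V] + 3*E[W]
E[V] = 4
E[W] = 0.55555556
E[Z] = 2*4 + 3*0.55555556 = 9.6666667

9.6666667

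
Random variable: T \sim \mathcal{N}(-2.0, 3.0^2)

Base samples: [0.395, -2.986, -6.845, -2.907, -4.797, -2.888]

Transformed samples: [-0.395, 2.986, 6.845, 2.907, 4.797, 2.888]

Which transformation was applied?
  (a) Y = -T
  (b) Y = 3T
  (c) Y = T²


Checking option (a) Y = -T:
  T = 0.395 -> Y = -0.395 ✓
  T = -2.986 -> Y = 2.986 ✓
  T = -6.845 -> Y = 6.845 ✓
All samples match this transformation.

(a) -T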